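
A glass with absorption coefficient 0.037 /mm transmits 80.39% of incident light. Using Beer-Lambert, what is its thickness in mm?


Rearrange T = exp(-alpha * thickness):
  thickness = -ln(T) / alpha
  T = 80.39/100 = 0.8039
  ln(T) = -0.21828
  -ln(T) = 0.21828
  thickness = 0.21828 / 0.037 = 5.9 mm

5.9 mm


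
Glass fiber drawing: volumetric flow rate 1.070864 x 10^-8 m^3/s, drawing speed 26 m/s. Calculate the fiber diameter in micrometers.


Cross-sectional area from continuity:
  A = Q / v = 1.070864 x 10^-8 / 26 = 4.118708 x 10^-10 m^2
Diameter from circular cross-section:
  d = sqrt(4A / pi) * 10^6 (m -> um)
  d = sqrt(4 * 4.118708 x 10^-10 / pi) * 10^6 = 22.9 um

22.9 um


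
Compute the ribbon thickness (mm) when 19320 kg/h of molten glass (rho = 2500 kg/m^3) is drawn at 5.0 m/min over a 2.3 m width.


Ribbon cross-section from mass balance:
  Volume rate = throughput / density = 19320 / 2500 = 7.728 m^3/h
  thickness = volume rate / (speed * 60 * width), i.e.
  thickness = throughput / (60 * speed * width * density) * 1000
  thickness = 19320 / (60 * 5.0 * 2.3 * 2500) * 1000 = 11.2 mm

11.2 mm


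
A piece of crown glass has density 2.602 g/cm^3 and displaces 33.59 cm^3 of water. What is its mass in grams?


Rearrange rho = m / V:
  m = rho * V
  m = 2.602 * 33.59 = 87.401 g

87.401 g


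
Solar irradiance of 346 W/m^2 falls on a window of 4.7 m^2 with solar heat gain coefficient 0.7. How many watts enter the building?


Solar heat gain: Q = Area * SHGC * Irradiance
  Q = 4.7 * 0.7 * 346 = 1138.3 W

1138.3 W


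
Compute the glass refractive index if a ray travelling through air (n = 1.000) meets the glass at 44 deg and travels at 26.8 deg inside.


Apply Snell's law: n1 * sin(theta1) = n2 * sin(theta2)
  n2 = n1 * sin(theta1) / sin(theta2)
  sin(44) = 0.694658
  sin(26.8) = 0.450878
  n2 = 1.000 * 0.694658 / 0.450878 = 1.5407

1.5407


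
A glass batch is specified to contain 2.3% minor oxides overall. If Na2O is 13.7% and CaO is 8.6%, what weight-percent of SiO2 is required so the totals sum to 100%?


Known pieces sum to 100%:
  SiO2 = 100 - (others + Na2O + CaO)
  SiO2 = 100 - (2.3 + 13.7 + 8.6) = 75.4%

75.4%


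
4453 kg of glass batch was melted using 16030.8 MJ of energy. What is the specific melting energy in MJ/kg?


Rearrange E = m * s for s:
  s = E / m
  s = 16030.8 / 4453 = 3.6 MJ/kg

3.6 MJ/kg


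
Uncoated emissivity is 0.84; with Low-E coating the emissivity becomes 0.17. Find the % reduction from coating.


Percentage reduction = (1 - coated/uncoated) * 100
  Ratio = 0.17 / 0.84 = 0.2024
  Reduction = (1 - 0.2024) * 100 = 79.8%

79.8%


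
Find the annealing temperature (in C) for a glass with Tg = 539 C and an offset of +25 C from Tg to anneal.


The annealing temperature is Tg plus the offset:
  T_anneal = 539 + 25 = 564 C

564 C


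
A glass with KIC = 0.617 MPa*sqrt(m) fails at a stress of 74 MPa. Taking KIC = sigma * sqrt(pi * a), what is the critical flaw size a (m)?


Rearrange KIC = sigma * sqrt(pi * a):
  sqrt(pi * a) = KIC / sigma
  sqrt(pi * a) = 0.617 / 74 = 0.008338
  a = (KIC / sigma)^2 / pi
  a = 0.008338^2 / pi = 0.0000221 m

0.0000221 m


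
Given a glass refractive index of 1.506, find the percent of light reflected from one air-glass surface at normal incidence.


Fresnel reflectance at normal incidence:
  R = ((n - 1)/(n + 1))^2
  (n - 1)/(n + 1) = (1.506 - 1)/(1.506 + 1) = 0.201915
  R = 0.201915^2 = 0.0407697
  R(%) = 0.0407697 * 100 = 4.077%

4.077%


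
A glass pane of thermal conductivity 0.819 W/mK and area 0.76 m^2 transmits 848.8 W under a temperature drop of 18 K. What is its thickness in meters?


Fourier's law: t = k * A * dT / Q
  t = 0.819 * 0.76 * 18 / 848.8
  t = 11.20392 / 848.8 = 0.0132 m

0.0132 m


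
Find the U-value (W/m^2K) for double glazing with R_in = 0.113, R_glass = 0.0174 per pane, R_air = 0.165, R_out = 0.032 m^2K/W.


Total thermal resistance (series):
  R_total = R_in + R_glass + R_air + R_glass + R_out
  R_total = 0.113 + 0.0174 + 0.165 + 0.0174 + 0.032 = 0.3448 m^2K/W
U-value = 1 / R_total = 1 / 0.3448 = 2.9 W/m^2K

2.9 W/m^2K


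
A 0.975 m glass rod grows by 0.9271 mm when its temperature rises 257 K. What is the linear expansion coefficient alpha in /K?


Rearrange dL = alpha * L0 * dT for alpha:
  alpha = dL / (L0 * dT)
  alpha = (0.9271 / 1000) / (0.975 * 257) = 0.0000037 /K = 3.7 x 10^-6 /K

3.7 x 10^-6 /K


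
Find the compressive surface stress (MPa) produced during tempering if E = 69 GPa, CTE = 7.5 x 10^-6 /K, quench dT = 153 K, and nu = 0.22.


Tempering stress: sigma = E * alpha * dT / (1 - nu)
  E (MPa) = 69 * 1000 = 69000
  Numerator = 69000 * (7.5 x 10^-6) * 153 = 79.1775
  Denominator = 1 - 0.22 = 0.78
  sigma = 79.1775 / 0.78 = 101.5 MPa

101.5 MPa


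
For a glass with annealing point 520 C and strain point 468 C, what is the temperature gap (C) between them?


Gap = T_anneal - T_strain:
  gap = 520 - 468 = 52 C

52 C


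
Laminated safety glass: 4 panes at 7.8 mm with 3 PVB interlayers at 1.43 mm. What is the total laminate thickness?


Total thickness = glass contribution + PVB contribution
  Glass: 4 * 7.8 = 31.2 mm
  PVB: 3 * 1.43 = 4.29 mm
  Total = 31.2 + 4.29 = 35.49 mm

35.49 mm


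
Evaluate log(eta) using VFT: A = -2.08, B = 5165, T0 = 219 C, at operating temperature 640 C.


VFT equation: log(eta) = A + B / (T - T0)
  T - T0 = 640 - 219 = 421
  B / (T - T0) = 5165 / 421 = 12.268
  log(eta) = -2.08 + 12.268 = 10.188

10.188


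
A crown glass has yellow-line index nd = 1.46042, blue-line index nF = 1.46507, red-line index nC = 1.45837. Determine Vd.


Abbe number formula: Vd = (nd - 1) / (nF - nC)
  nd - 1 = 1.46042 - 1 = 0.46042
  nF - nC = 1.46507 - 1.45837 = 0.0067
  Vd = 0.46042 / 0.0067 = 68.72

68.72


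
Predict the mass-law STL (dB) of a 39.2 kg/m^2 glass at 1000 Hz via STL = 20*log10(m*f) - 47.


Mass law: STL = 20 * log10(m * f) - 47
  m * f = 39.2 * 1000 = 39200
  log10(39200) = 4.59329
  STL = 20 * 4.59329 - 47 = 91.8658 - 47 = 44.9 dB

44.9 dB


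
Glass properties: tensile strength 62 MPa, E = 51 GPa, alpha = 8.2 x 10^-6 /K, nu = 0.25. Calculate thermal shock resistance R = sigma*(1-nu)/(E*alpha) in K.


Thermal shock resistance: R = sigma * (1 - nu) / (E * alpha)
  Numerator = 62 * (1 - 0.25) = 46.5
  Denominator = 51 * 1000 * (8.2 x 10^-6) = 0.4182
  R = 46.5 / 0.4182 = 111.2 K

111.2 K


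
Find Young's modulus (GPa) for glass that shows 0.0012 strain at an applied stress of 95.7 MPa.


Young's modulus: E = stress / strain
  E = 95.7 MPa / 0.0012 = 79750 MPa
Convert to GPa: 79750 / 1000 = 79.75 GPa

79.75 GPa


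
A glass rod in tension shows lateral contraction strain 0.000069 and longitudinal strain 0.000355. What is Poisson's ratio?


Poisson's ratio: nu = lateral strain / axial strain
  nu = 0.000069 / 0.000355 = 0.1944

0.1944


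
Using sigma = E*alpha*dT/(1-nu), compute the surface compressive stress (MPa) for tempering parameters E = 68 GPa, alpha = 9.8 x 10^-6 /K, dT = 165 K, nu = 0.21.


Tempering stress: sigma = E * alpha * dT / (1 - nu)
  E (MPa) = 68 * 1000 = 68000
  Numerator = 68000 * (9.8 x 10^-6) * 165 = 109.956
  Denominator = 1 - 0.21 = 0.79
  sigma = 109.956 / 0.79 = 139.2 MPa

139.2 MPa


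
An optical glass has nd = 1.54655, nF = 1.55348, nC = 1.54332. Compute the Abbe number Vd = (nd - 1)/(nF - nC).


Abbe number formula: Vd = (nd - 1) / (nF - nC)
  nd - 1 = 1.54655 - 1 = 0.54655
  nF - nC = 1.55348 - 1.54332 = 0.01016
  Vd = 0.54655 / 0.01016 = 53.79

53.79


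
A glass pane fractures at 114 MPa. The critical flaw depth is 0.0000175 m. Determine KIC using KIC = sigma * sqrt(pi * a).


Fracture toughness: KIC = sigma * sqrt(pi * a)
  pi * a = pi * 0.0000175 = 0.000054978
  sqrt(pi * a) = 0.007415
  KIC = 114 * 0.007415 = 0.845 MPa*sqrt(m)

0.845 MPa*sqrt(m)


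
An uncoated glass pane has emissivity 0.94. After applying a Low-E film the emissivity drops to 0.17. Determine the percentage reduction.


Percentage reduction = (1 - coated/uncoated) * 100
  Ratio = 0.17 / 0.94 = 0.1809
  Reduction = (1 - 0.1809) * 100 = 81.9%

81.9%


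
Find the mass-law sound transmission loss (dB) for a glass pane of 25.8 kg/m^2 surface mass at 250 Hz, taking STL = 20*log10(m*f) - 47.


Mass law: STL = 20 * log10(m * f) - 47
  m * f = 25.8 * 250 = 6450
  log10(6450) = 3.80956
  STL = 20 * 3.80956 - 47 = 76.1912 - 47 = 29.2 dB

29.2 dB


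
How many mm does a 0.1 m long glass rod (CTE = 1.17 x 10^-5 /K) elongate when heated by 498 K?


Thermal expansion formula: dL = alpha * L0 * dT
  dL = (1.17 x 10^-5) * 0.1 * 498 = 0.00058266 m
Convert to mm: 0.00058266 * 1000 = 0.5827 mm

0.5827 mm


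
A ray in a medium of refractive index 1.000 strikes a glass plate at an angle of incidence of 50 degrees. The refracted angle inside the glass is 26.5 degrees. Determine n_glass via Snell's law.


Apply Snell's law: n1 * sin(theta1) = n2 * sin(theta2)
  n2 = n1 * sin(theta1) / sin(theta2)
  sin(50) = 0.766044
  sin(26.5) = 0.446198
  n2 = 1.000 * 0.766044 / 0.446198 = 1.7168

1.7168


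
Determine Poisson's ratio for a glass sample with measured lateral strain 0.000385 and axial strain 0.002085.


Poisson's ratio: nu = lateral strain / axial strain
  nu = 0.000385 / 0.002085 = 0.1847

0.1847


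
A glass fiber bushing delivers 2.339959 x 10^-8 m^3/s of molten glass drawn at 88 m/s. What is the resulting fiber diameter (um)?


Cross-sectional area from continuity:
  A = Q / v = 2.339959 x 10^-8 / 88 = 2.659044 x 10^-10 m^2
Diameter from circular cross-section:
  d = sqrt(4A / pi) * 10^6 (m -> um)
  d = sqrt(4 * 2.659044 x 10^-10 / pi) * 10^6 = 18.4 um

18.4 um


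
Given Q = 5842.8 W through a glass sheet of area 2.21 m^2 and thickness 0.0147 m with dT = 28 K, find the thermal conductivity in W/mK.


Fourier's law rearranged: k = Q * t / (A * dT)
  Numerator = 5842.8 * 0.0147 = 85.88916
  Denominator = 2.21 * 28 = 61.88
  k = 85.88916 / 61.88 = 1.388 W/mK

1.388 W/mK


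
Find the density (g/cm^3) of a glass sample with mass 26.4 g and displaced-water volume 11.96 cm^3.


Use the definition of density:
  rho = mass / volume
  rho = 26.4 / 11.96 = 2.207 g/cm^3

2.207 g/cm^3


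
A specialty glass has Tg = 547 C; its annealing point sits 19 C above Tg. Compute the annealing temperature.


The annealing temperature is Tg plus the offset:
  T_anneal = 547 + 19 = 566 C

566 C


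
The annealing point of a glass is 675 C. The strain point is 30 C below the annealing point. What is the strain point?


Strain point = annealing point - difference:
  T_strain = 675 - 30 = 645 C

645 C


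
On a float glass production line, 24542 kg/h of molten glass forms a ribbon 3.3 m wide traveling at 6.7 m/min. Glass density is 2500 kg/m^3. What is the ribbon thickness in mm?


Ribbon cross-section from mass balance:
  Volume rate = throughput / density = 24542 / 2500 = 9.8168 m^3/h
  thickness = volume rate / (speed * 60 * width), i.e.
  thickness = throughput / (60 * speed * width * density) * 1000
  thickness = 24542 / (60 * 6.7 * 3.3 * 2500) * 1000 = 7.4 mm

7.4 mm


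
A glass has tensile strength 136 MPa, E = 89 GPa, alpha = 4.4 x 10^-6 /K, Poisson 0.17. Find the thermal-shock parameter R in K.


Thermal shock resistance: R = sigma * (1 - nu) / (E * alpha)
  Numerator = 136 * (1 - 0.17) = 112.88
  Denominator = 89 * 1000 * (4.4 x 10^-6) = 0.3916
  R = 112.88 / 0.3916 = 288.3 K

288.3 K


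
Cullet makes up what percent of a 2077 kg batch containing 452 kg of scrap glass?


Cullet ratio = (cullet mass / total batch mass) * 100
  Ratio = 452 / 2077 * 100 = 21.76%

21.76%


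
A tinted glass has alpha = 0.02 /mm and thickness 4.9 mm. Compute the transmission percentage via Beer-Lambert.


Beer-Lambert law: T = exp(-alpha * thickness)
  exponent = -0.02 * 4.9 = -0.098
  T = exp(-0.098) = 0.9066
  Percentage = 0.9066 * 100 = 90.66%

90.66%


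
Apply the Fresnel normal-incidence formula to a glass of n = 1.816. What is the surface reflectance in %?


Fresnel reflectance at normal incidence:
  R = ((n - 1)/(n + 1))^2
  (n - 1)/(n + 1) = (1.816 - 1)/(1.816 + 1) = 0.289773
  R = 0.289773^2 = 0.0839684
  R(%) = 0.0839684 * 100 = 8.397%

8.397%


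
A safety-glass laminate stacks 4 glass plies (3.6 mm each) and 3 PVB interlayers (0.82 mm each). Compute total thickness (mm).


Total thickness = glass contribution + PVB contribution
  Glass: 4 * 3.6 = 14.4 mm
  PVB: 3 * 0.82 = 2.46 mm
  Total = 14.4 + 2.46 = 16.86 mm

16.86 mm


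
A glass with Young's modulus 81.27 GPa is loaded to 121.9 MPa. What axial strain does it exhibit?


Rearrange E = sigma / epsilon:
  epsilon = sigma / E
  E (MPa) = 81.27 * 1000 = 81270
  epsilon = 121.9 / 81270 = 0.0015

0.0015


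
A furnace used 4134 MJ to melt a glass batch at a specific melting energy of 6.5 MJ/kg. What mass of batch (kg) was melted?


Rearrange E = m * s for m:
  m = E / s
  m = 4134 / 6.5 = 636.0 kg

636.0 kg


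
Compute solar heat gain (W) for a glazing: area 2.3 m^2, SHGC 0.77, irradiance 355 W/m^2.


Solar heat gain: Q = Area * SHGC * Irradiance
  Q = 2.3 * 0.77 * 355 = 628.7 W

628.7 W


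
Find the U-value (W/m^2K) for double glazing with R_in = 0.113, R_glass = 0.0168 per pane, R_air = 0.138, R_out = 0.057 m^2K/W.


Total thermal resistance (series):
  R_total = R_in + R_glass + R_air + R_glass + R_out
  R_total = 0.113 + 0.0168 + 0.138 + 0.0168 + 0.057 = 0.3416 m^2K/W
U-value = 1 / R_total = 1 / 0.3416 = 2.927 W/m^2K

2.927 W/m^2K


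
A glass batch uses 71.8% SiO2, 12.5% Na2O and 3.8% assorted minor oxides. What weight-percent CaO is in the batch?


Pieces sum to 100%:
  CaO = 100 - (SiO2 + Na2O + others)
  CaO = 100 - (71.8 + 12.5 + 3.8) = 11.9%

11.9%


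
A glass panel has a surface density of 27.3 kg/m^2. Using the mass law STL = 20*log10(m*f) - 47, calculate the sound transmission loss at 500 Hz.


Mass law: STL = 20 * log10(m * f) - 47
  m * f = 27.3 * 500 = 13650
  log10(13650) = 4.13513
  STL = 20 * 4.13513 - 47 = 82.7026 - 47 = 35.7 dB

35.7 dB


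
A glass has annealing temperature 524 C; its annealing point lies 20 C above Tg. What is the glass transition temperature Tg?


Rearrange T_anneal = Tg + offset for Tg:
  Tg = T_anneal - offset = 524 - 20 = 504 C

504 C


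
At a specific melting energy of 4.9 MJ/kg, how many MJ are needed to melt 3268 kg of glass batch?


Total energy = mass * specific energy
  E = 3268 * 4.9 = 16013.2 MJ

16013.2 MJ


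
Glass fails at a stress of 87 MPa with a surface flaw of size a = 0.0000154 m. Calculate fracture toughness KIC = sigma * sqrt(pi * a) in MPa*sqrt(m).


Fracture toughness: KIC = sigma * sqrt(pi * a)
  pi * a = pi * 0.0000154 = 0.000048381
  sqrt(pi * a) = 0.006956
  KIC = 87 * 0.006956 = 0.605 MPa*sqrt(m)

0.605 MPa*sqrt(m)


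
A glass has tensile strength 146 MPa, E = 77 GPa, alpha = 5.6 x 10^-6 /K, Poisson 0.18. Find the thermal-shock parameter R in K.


Thermal shock resistance: R = sigma * (1 - nu) / (E * alpha)
  Numerator = 146 * (1 - 0.18) = 119.72
  Denominator = 77 * 1000 * (5.6 x 10^-6) = 0.4312
  R = 119.72 / 0.4312 = 277.6 K

277.6 K


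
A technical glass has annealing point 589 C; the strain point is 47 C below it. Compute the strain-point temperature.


Strain point = annealing point - difference:
  T_strain = 589 - 47 = 542 C

542 C


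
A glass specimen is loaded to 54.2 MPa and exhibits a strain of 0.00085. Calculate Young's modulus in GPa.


Young's modulus: E = stress / strain
  E = 54.2 MPa / 0.00085 = 63764.71 MPa
Convert to GPa: 63764.71 / 1000 = 63.76 GPa

63.76 GPa


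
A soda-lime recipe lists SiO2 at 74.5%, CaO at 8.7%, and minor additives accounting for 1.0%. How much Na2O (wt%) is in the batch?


Pieces sum to 100%:
  Na2O = 100 - (SiO2 + CaO + others)
  Na2O = 100 - (74.5 + 8.7 + 1.0) = 15.8%

15.8%


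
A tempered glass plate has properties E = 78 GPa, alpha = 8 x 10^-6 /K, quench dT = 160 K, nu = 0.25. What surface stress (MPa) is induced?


Tempering stress: sigma = E * alpha * dT / (1 - nu)
  E (MPa) = 78 * 1000 = 78000
  Numerator = 78000 * (8 x 10^-6) * 160 = 99.84
  Denominator = 1 - 0.25 = 0.75
  sigma = 99.84 / 0.75 = 133.1 MPa

133.1 MPa


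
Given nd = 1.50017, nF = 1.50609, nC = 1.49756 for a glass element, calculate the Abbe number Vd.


Abbe number formula: Vd = (nd - 1) / (nF - nC)
  nd - 1 = 1.50017 - 1 = 0.50017
  nF - nC = 1.50609 - 1.49756 = 0.00853
  Vd = 0.50017 / 0.00853 = 58.64

58.64


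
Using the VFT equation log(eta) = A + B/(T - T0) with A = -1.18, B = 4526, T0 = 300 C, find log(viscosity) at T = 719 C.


VFT equation: log(eta) = A + B / (T - T0)
  T - T0 = 719 - 300 = 419
  B / (T - T0) = 4526 / 419 = 10.802
  log(eta) = -1.18 + 10.802 = 9.622

9.622


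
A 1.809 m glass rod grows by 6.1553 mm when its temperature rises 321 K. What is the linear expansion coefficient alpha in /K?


Rearrange dL = alpha * L0 * dT for alpha:
  alpha = dL / (L0 * dT)
  alpha = (6.1553 / 1000) / (1.809 * 321) = 0.0000106 /K = 1.06 x 10^-5 /K

1.06 x 10^-5 /K


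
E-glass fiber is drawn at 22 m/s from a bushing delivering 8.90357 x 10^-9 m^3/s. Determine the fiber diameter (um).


Cross-sectional area from continuity:
  A = Q / v = 8.90357 x 10^-9 / 22 = 4.047077 x 10^-10 m^2
Diameter from circular cross-section:
  d = sqrt(4A / pi) * 10^6 (m -> um)
  d = sqrt(4 * 4.047077 x 10^-10 / pi) * 10^6 = 22.7 um

22.7 um


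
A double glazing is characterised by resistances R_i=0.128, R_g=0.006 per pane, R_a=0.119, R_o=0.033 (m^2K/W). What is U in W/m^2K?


Total thermal resistance (series):
  R_total = R_in + R_glass + R_air + R_glass + R_out
  R_total = 0.128 + 0.006 + 0.119 + 0.006 + 0.033 = 0.292 m^2K/W
U-value = 1 / R_total = 1 / 0.292 = 3.425 W/m^2K

3.425 W/m^2K


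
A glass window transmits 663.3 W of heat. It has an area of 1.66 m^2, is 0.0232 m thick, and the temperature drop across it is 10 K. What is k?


Fourier's law rearranged: k = Q * t / (A * dT)
  Numerator = 663.3 * 0.0232 = 15.38856
  Denominator = 1.66 * 10 = 16.6
  k = 15.38856 / 16.6 = 0.927 W/mK

0.927 W/mK


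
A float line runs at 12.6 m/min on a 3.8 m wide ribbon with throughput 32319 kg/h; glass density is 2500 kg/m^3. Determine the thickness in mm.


Ribbon cross-section from mass balance:
  Volume rate = throughput / density = 32319 / 2500 = 12.9276 m^3/h
  thickness = volume rate / (speed * 60 * width), i.e.
  thickness = throughput / (60 * speed * width * density) * 1000
  thickness = 32319 / (60 * 12.6 * 3.8 * 2500) * 1000 = 4.5 mm

4.5 mm


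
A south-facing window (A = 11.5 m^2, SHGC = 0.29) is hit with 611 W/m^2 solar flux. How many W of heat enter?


Solar heat gain: Q = Area * SHGC * Irradiance
  Q = 11.5 * 0.29 * 611 = 2037.7 W

2037.7 W


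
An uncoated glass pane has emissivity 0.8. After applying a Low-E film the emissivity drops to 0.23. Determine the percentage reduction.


Percentage reduction = (1 - coated/uncoated) * 100
  Ratio = 0.23 / 0.8 = 0.2875
  Reduction = (1 - 0.2875) * 100 = 71.2%

71.2%


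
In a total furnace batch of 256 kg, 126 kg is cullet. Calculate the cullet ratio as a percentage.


Cullet ratio = (cullet mass / total batch mass) * 100
  Ratio = 126 / 256 * 100 = 49.22%

49.22%


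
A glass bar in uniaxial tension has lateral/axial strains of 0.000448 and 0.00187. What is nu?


Poisson's ratio: nu = lateral strain / axial strain
  nu = 0.000448 / 0.00187 = 0.2396

0.2396


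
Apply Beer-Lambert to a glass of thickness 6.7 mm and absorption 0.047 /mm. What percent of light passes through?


Beer-Lambert law: T = exp(-alpha * thickness)
  exponent = -0.047 * 6.7 = -0.3149
  T = exp(-0.3149) = 0.7299
  Percentage = 0.7299 * 100 = 72.99%

72.99%


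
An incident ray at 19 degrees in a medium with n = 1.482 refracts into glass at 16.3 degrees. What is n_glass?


Apply Snell's law: n1 * sin(theta1) = n2 * sin(theta2)
  n2 = n1 * sin(theta1) / sin(theta2)
  sin(19) = 0.325568
  sin(16.3) = 0.280667
  n2 = 1.482 * 0.325568 / 0.280667 = 1.7191

1.7191


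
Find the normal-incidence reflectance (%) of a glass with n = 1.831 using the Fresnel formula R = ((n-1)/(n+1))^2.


Fresnel reflectance at normal incidence:
  R = ((n - 1)/(n + 1))^2
  (n - 1)/(n + 1) = (1.831 - 1)/(1.831 + 1) = 0.293536
  R = 0.293536^2 = 0.0861634
  R(%) = 0.0861634 * 100 = 8.616%

8.616%


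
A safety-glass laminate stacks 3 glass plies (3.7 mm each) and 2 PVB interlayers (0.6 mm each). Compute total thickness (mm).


Total thickness = glass contribution + PVB contribution
  Glass: 3 * 3.7 = 11.1 mm
  PVB: 2 * 0.6 = 1.2 mm
  Total = 11.1 + 1.2 = 12.3 mm

12.3 mm


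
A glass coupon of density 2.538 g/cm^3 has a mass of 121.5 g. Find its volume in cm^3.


Rearrange rho = m / V:
  V = m / rho
  V = 121.5 / 2.538 = 47.872 cm^3

47.872 cm^3


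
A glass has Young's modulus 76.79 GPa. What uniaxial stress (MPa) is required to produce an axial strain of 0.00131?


Rearrange E = sigma / epsilon:
  sigma = E * epsilon
  E (MPa) = 76.79 * 1000 = 76790
  sigma = 76790 * 0.00131 = 100.59 MPa

100.59 MPa


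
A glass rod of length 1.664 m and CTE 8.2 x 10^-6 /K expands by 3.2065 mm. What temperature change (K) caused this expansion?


Rearrange dL = alpha * L0 * dT for dT:
  dT = dL / (alpha * L0)
  dL (m) = 3.2065 / 1000 = 0.0032065
  dT = 0.0032065 / ((8.2 x 10^-6) * 1.664) = 235.0 K

235.0 K


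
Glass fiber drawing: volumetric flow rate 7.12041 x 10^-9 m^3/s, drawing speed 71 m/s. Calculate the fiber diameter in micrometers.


Cross-sectional area from continuity:
  A = Q / v = 7.12041 x 10^-9 / 71 = 1.002875 x 10^-10 m^2
Diameter from circular cross-section:
  d = sqrt(4A / pi) * 10^6 (m -> um)
  d = sqrt(4 * 1.002875 x 10^-10 / pi) * 10^6 = 11.3 um

11.3 um


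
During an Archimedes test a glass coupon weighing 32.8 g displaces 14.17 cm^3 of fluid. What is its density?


Use the definition of density:
  rho = mass / volume
  rho = 32.8 / 14.17 = 2.315 g/cm^3

2.315 g/cm^3


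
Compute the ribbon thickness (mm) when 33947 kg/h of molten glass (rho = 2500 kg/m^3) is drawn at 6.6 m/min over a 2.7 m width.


Ribbon cross-section from mass balance:
  Volume rate = throughput / density = 33947 / 2500 = 13.5788 m^3/h
  thickness = volume rate / (speed * 60 * width), i.e.
  thickness = throughput / (60 * speed * width * density) * 1000
  thickness = 33947 / (60 * 6.6 * 2.7 * 2500) * 1000 = 12.7 mm

12.7 mm


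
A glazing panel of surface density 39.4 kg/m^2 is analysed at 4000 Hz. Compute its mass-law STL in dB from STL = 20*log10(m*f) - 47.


Mass law: STL = 20 * log10(m * f) - 47
  m * f = 39.4 * 4000 = 157600
  log10(157600) = 5.19756
  STL = 20 * 5.19756 - 47 = 103.9512 - 47 = 57.0 dB

57.0 dB


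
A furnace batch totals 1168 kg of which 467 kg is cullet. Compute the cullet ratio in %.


Cullet ratio = (cullet mass / total batch mass) * 100
  Ratio = 467 / 1168 * 100 = 39.98%

39.98%


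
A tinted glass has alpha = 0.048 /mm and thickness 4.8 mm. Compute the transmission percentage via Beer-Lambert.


Beer-Lambert law: T = exp(-alpha * thickness)
  exponent = -0.048 * 4.8 = -0.2304
  T = exp(-0.2304) = 0.7942
  Percentage = 0.7942 * 100 = 79.42%

79.42%


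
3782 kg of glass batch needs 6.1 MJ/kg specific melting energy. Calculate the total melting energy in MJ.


Total energy = mass * specific energy
  E = 3782 * 6.1 = 23070.2 MJ

23070.2 MJ


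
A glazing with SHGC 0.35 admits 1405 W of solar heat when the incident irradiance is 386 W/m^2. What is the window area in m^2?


Rearrange Q = Area * SHGC * Irradiance:
  Area = Q / (SHGC * Irradiance)
  Area = 1405 / (0.35 * 386) = 10.4 m^2

10.4 m^2


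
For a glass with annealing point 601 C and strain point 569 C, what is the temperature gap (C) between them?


Gap = T_anneal - T_strain:
  gap = 601 - 569 = 32 C

32 C


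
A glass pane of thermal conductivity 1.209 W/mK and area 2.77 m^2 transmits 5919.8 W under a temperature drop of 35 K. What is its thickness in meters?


Fourier's law: t = k * A * dT / Q
  t = 1.209 * 2.77 * 35 / 5919.8
  t = 117.21255 / 5919.8 = 0.0198 m

0.0198 m


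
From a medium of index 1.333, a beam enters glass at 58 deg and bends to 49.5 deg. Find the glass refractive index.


Apply Snell's law: n1 * sin(theta1) = n2 * sin(theta2)
  n2 = n1 * sin(theta1) / sin(theta2)
  sin(58) = 0.848048
  sin(49.5) = 0.760406
  n2 = 1.333 * 0.848048 / 0.760406 = 1.4866

1.4866


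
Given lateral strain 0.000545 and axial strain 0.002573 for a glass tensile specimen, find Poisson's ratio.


Poisson's ratio: nu = lateral strain / axial strain
  nu = 0.000545 / 0.002573 = 0.2118

0.2118


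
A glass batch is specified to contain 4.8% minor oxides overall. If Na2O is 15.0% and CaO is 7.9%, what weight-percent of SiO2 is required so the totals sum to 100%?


Known pieces sum to 100%:
  SiO2 = 100 - (others + Na2O + CaO)
  SiO2 = 100 - (4.8 + 15.0 + 7.9) = 72.3%

72.3%


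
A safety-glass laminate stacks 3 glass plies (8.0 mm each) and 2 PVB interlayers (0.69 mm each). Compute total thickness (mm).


Total thickness = glass contribution + PVB contribution
  Glass: 3 * 8.0 = 24.0 mm
  PVB: 2 * 0.69 = 1.38 mm
  Total = 24.0 + 1.38 = 25.38 mm

25.38 mm


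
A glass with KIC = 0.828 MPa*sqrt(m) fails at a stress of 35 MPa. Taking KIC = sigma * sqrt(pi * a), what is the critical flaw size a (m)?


Rearrange KIC = sigma * sqrt(pi * a):
  sqrt(pi * a) = KIC / sigma
  sqrt(pi * a) = 0.828 / 35 = 0.023657
  a = (KIC / sigma)^2 / pi
  a = 0.023657^2 / pi = 0.0001781 m

0.0001781 m


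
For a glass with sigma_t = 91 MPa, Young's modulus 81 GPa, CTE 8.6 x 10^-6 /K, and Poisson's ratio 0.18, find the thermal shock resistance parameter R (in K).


Thermal shock resistance: R = sigma * (1 - nu) / (E * alpha)
  Numerator = 91 * (1 - 0.18) = 74.62
  Denominator = 81 * 1000 * (8.6 x 10^-6) = 0.6966
  R = 74.62 / 0.6966 = 107.1 K

107.1 K


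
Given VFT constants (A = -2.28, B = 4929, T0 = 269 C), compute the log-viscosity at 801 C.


VFT equation: log(eta) = A + B / (T - T0)
  T - T0 = 801 - 269 = 532
  B / (T - T0) = 4929 / 532 = 9.265
  log(eta) = -2.28 + 9.265 = 6.985

6.985


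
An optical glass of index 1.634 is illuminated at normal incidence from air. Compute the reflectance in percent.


Fresnel reflectance at normal incidence:
  R = ((n - 1)/(n + 1))^2
  (n - 1)/(n + 1) = (1.634 - 1)/(1.634 + 1) = 0.240699
  R = 0.240699^2 = 0.057936
  R(%) = 0.057936 * 100 = 5.794%

5.794%


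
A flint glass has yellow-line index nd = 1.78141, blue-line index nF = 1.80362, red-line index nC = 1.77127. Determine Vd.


Abbe number formula: Vd = (nd - 1) / (nF - nC)
  nd - 1 = 1.78141 - 1 = 0.78141
  nF - nC = 1.80362 - 1.77127 = 0.03235
  Vd = 0.78141 / 0.03235 = 24.15

24.15


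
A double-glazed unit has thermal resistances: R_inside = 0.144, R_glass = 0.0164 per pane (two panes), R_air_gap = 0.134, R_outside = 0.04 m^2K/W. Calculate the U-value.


Total thermal resistance (series):
  R_total = R_in + R_glass + R_air + R_glass + R_out
  R_total = 0.144 + 0.0164 + 0.134 + 0.0164 + 0.04 = 0.3508 m^2K/W
U-value = 1 / R_total = 1 / 0.3508 = 2.851 W/m^2K

2.851 W/m^2K


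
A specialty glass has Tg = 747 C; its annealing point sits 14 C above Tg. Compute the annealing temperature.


The annealing temperature is Tg plus the offset:
  T_anneal = 747 + 14 = 761 C

761 C


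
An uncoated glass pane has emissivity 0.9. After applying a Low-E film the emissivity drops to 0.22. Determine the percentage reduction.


Percentage reduction = (1 - coated/uncoated) * 100
  Ratio = 0.22 / 0.9 = 0.2444
  Reduction = (1 - 0.2444) * 100 = 75.6%

75.6%


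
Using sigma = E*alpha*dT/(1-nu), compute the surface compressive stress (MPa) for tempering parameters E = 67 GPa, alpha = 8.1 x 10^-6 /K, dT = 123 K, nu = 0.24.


Tempering stress: sigma = E * alpha * dT / (1 - nu)
  E (MPa) = 67 * 1000 = 67000
  Numerator = 67000 * (8.1 x 10^-6) * 123 = 66.7521
  Denominator = 1 - 0.24 = 0.76
  sigma = 66.7521 / 0.76 = 87.8 MPa

87.8 MPa


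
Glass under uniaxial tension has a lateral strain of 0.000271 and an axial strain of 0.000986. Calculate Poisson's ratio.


Poisson's ratio: nu = lateral strain / axial strain
  nu = 0.000271 / 0.000986 = 0.2748

0.2748


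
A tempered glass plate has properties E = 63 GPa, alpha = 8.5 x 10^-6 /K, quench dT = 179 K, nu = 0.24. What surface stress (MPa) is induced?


Tempering stress: sigma = E * alpha * dT / (1 - nu)
  E (MPa) = 63 * 1000 = 63000
  Numerator = 63000 * (8.5 x 10^-6) * 179 = 95.8545
  Denominator = 1 - 0.24 = 0.76
  sigma = 95.8545 / 0.76 = 126.1 MPa

126.1 MPa


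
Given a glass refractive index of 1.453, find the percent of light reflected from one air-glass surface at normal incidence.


Fresnel reflectance at normal incidence:
  R = ((n - 1)/(n + 1))^2
  (n - 1)/(n + 1) = (1.453 - 1)/(1.453 + 1) = 0.184672
  R = 0.184672^2 = 0.0341037
  R(%) = 0.0341037 * 100 = 3.41%

3.41%


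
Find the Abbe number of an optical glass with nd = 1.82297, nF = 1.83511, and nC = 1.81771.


Abbe number formula: Vd = (nd - 1) / (nF - nC)
  nd - 1 = 1.82297 - 1 = 0.82297
  nF - nC = 1.83511 - 1.81771 = 0.0174
  Vd = 0.82297 / 0.0174 = 47.3

47.3


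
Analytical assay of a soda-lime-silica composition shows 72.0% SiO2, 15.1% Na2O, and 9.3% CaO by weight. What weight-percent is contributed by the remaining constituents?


Sum the three major oxides:
  SiO2 + Na2O + CaO = 72.0 + 15.1 + 9.3 = 96.4%
Subtract from 100%:
  Others = 100 - 96.4 = 3.6%

3.6%


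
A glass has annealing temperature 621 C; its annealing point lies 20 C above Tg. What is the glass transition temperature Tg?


Rearrange T_anneal = Tg + offset for Tg:
  Tg = T_anneal - offset = 621 - 20 = 601 C

601 C


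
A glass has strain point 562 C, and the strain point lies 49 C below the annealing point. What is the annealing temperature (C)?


T_anneal = T_strain + gap:
  T_anneal = 562 + 49 = 611 C

611 C


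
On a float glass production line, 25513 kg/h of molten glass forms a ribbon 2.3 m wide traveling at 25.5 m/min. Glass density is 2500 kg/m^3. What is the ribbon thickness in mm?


Ribbon cross-section from mass balance:
  Volume rate = throughput / density = 25513 / 2500 = 10.2052 m^3/h
  thickness = volume rate / (speed * 60 * width), i.e.
  thickness = throughput / (60 * speed * width * density) * 1000
  thickness = 25513 / (60 * 25.5 * 2.3 * 2500) * 1000 = 2.9 mm

2.9 mm


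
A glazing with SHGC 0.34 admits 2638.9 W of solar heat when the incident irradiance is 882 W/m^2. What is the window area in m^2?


Rearrange Q = Area * SHGC * Irradiance:
  Area = Q / (SHGC * Irradiance)
  Area = 2638.9 / (0.34 * 882) = 8.8 m^2

8.8 m^2


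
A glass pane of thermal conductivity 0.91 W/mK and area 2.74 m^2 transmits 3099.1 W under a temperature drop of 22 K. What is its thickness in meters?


Fourier's law: t = k * A * dT / Q
  t = 0.91 * 2.74 * 22 / 3099.1
  t = 54.8548 / 3099.1 = 0.0177 m

0.0177 m


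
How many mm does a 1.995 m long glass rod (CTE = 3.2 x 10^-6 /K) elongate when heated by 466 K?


Thermal expansion formula: dL = alpha * L0 * dT
  dL = (3.2 x 10^-6) * 1.995 * 466 = 0.00297494 m
Convert to mm: 0.00297494 * 1000 = 2.9749 mm

2.9749 mm


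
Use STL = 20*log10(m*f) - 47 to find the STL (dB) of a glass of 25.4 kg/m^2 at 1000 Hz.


Mass law: STL = 20 * log10(m * f) - 47
  m * f = 25.4 * 1000 = 25400
  log10(25400) = 4.40483
  STL = 20 * 4.40483 - 47 = 88.0966 - 47 = 41.1 dB

41.1 dB


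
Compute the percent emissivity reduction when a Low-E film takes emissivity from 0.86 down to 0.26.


Percentage reduction = (1 - coated/uncoated) * 100
  Ratio = 0.26 / 0.86 = 0.3023
  Reduction = (1 - 0.3023) * 100 = 69.8%

69.8%


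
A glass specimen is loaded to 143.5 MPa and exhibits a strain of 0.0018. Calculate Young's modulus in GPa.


Young's modulus: E = stress / strain
  E = 143.5 MPa / 0.0018 = 79722.22 MPa
Convert to GPa: 79722.22 / 1000 = 79.72 GPa

79.72 GPa


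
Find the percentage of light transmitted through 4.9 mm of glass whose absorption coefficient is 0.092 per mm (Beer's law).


Beer-Lambert law: T = exp(-alpha * thickness)
  exponent = -0.092 * 4.9 = -0.4508
  T = exp(-0.4508) = 0.6371
  Percentage = 0.6371 * 100 = 63.71%

63.71%


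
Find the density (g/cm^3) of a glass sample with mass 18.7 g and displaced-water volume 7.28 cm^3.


Use the definition of density:
  rho = mass / volume
  rho = 18.7 / 7.28 = 2.569 g/cm^3

2.569 g/cm^3


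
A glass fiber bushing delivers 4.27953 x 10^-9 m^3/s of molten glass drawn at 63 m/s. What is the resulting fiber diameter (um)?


Cross-sectional area from continuity:
  A = Q / v = 4.27953 x 10^-9 / 63 = 6.792905 x 10^-11 m^2
Diameter from circular cross-section:
  d = sqrt(4A / pi) * 10^6 (m -> um)
  d = sqrt(4 * 6.792905 x 10^-11 / pi) * 10^6 = 9.3 um

9.3 um


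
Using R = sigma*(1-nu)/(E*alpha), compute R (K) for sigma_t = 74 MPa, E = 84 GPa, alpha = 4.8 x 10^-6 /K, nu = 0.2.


Thermal shock resistance: R = sigma * (1 - nu) / (E * alpha)
  Numerator = 74 * (1 - 0.2) = 59.2
  Denominator = 84 * 1000 * (4.8 x 10^-6) = 0.4032
  R = 59.2 / 0.4032 = 146.8 K

146.8 K


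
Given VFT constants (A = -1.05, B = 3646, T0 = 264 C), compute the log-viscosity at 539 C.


VFT equation: log(eta) = A + B / (T - T0)
  T - T0 = 539 - 264 = 275
  B / (T - T0) = 3646 / 275 = 13.258
  log(eta) = -1.05 + 13.258 = 12.208

12.208


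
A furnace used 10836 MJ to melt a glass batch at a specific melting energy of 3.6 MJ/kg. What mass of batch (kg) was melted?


Rearrange E = m * s for m:
  m = E / s
  m = 10836 / 3.6 = 3010.0 kg

3010.0 kg


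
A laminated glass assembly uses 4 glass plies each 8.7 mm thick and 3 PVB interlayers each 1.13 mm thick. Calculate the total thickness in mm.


Total thickness = glass contribution + PVB contribution
  Glass: 4 * 8.7 = 34.8 mm
  PVB: 3 * 1.13 = 3.39 mm
  Total = 34.8 + 3.39 = 38.19 mm

38.19 mm


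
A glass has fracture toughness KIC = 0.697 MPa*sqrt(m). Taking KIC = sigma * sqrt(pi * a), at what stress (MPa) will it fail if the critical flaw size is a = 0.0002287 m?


Rearrange KIC = sigma * sqrt(pi * a):
  sigma = KIC / sqrt(pi * a)
  sqrt(pi * 0.0002287) = 0.026805
  sigma = 0.697 / 0.026805 = 26.0 MPa

26.0 MPa


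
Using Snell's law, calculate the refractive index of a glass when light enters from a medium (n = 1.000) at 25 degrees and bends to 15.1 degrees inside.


Apply Snell's law: n1 * sin(theta1) = n2 * sin(theta2)
  n2 = n1 * sin(theta1) / sin(theta2)
  sin(25) = 0.422618
  sin(15.1) = 0.260505
  n2 = 1.000 * 0.422618 / 0.260505 = 1.6223

1.6223


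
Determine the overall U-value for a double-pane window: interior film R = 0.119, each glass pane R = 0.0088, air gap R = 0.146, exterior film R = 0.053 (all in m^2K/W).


Total thermal resistance (series):
  R_total = R_in + R_glass + R_air + R_glass + R_out
  R_total = 0.119 + 0.0088 + 0.146 + 0.0088 + 0.053 = 0.3356 m^2K/W
U-value = 1 / R_total = 1 / 0.3356 = 2.98 W/m^2K

2.98 W/m^2K


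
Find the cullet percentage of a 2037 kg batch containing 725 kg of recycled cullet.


Cullet ratio = (cullet mass / total batch mass) * 100
  Ratio = 725 / 2037 * 100 = 35.59%

35.59%


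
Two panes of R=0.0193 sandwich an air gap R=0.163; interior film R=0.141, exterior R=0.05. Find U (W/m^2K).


Total thermal resistance (series):
  R_total = R_in + R_glass + R_air + R_glass + R_out
  R_total = 0.141 + 0.0193 + 0.163 + 0.0193 + 0.05 = 0.3926 m^2K/W
U-value = 1 / R_total = 1 / 0.3926 = 2.547 W/m^2K

2.547 W/m^2K


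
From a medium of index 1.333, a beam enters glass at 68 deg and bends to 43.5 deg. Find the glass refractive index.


Apply Snell's law: n1 * sin(theta1) = n2 * sin(theta2)
  n2 = n1 * sin(theta1) / sin(theta2)
  sin(68) = 0.927184
  sin(43.5) = 0.688355
  n2 = 1.333 * 0.927184 / 0.688355 = 1.7955

1.7955


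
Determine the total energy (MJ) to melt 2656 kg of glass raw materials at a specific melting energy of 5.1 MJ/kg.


Total energy = mass * specific energy
  E = 2656 * 5.1 = 13545.6 MJ

13545.6 MJ


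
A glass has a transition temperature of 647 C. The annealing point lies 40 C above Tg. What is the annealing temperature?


The annealing temperature is Tg plus the offset:
  T_anneal = 647 + 40 = 687 C

687 C


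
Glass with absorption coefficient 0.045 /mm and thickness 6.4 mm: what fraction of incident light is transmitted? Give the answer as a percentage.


Beer-Lambert law: T = exp(-alpha * thickness)
  exponent = -0.045 * 6.4 = -0.288
  T = exp(-0.288) = 0.7498
  Percentage = 0.7498 * 100 = 74.98%

74.98%


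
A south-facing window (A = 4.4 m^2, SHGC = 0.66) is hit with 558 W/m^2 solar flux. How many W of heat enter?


Solar heat gain: Q = Area * SHGC * Irradiance
  Q = 4.4 * 0.66 * 558 = 1620.4 W

1620.4 W


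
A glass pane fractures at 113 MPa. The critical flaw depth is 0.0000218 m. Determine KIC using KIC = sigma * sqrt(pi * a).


Fracture toughness: KIC = sigma * sqrt(pi * a)
  pi * a = pi * 0.0000218 = 0.000068487
  sqrt(pi * a) = 0.008276
  KIC = 113 * 0.008276 = 0.935 MPa*sqrt(m)

0.935 MPa*sqrt(m)


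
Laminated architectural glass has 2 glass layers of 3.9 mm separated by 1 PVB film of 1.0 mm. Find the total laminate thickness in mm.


Total thickness = glass contribution + PVB contribution
  Glass: 2 * 3.9 = 7.8 mm
  PVB: 1 * 1.0 = 1.0 mm
  Total = 7.8 + 1.0 = 8.8 mm

8.8 mm


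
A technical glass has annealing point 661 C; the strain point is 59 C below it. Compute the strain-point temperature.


Strain point = annealing point - difference:
  T_strain = 661 - 59 = 602 C

602 C


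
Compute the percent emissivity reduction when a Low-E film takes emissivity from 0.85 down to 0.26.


Percentage reduction = (1 - coated/uncoated) * 100
  Ratio = 0.26 / 0.85 = 0.3059
  Reduction = (1 - 0.3059) * 100 = 69.4%

69.4%


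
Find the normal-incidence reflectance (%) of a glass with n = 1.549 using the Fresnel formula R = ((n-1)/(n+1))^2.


Fresnel reflectance at normal incidence:
  R = ((n - 1)/(n + 1))^2
  (n - 1)/(n + 1) = (1.549 - 1)/(1.549 + 1) = 0.215379
  R = 0.215379^2 = 0.0463881
  R(%) = 0.0463881 * 100 = 4.639%

4.639%


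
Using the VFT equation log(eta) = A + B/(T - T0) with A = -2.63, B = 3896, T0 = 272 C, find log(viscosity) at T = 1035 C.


VFT equation: log(eta) = A + B / (T - T0)
  T - T0 = 1035 - 272 = 763
  B / (T - T0) = 3896 / 763 = 5.106
  log(eta) = -2.63 + 5.106 = 2.476

2.476


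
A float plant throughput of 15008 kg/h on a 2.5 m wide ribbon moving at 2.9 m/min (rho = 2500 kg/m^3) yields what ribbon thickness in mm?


Ribbon cross-section from mass balance:
  Volume rate = throughput / density = 15008 / 2500 = 6.0032 m^3/h
  thickness = volume rate / (speed * 60 * width), i.e.
  thickness = throughput / (60 * speed * width * density) * 1000
  thickness = 15008 / (60 * 2.9 * 2.5 * 2500) * 1000 = 13.8 mm

13.8 mm


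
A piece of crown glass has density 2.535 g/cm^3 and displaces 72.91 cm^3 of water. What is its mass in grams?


Rearrange rho = m / V:
  m = rho * V
  m = 2.535 * 72.91 = 184.827 g

184.827 g


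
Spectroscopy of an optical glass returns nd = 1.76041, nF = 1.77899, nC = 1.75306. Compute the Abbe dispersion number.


Abbe number formula: Vd = (nd - 1) / (nF - nC)
  nd - 1 = 1.76041 - 1 = 0.76041
  nF - nC = 1.77899 - 1.75306 = 0.02593
  Vd = 0.76041 / 0.02593 = 29.33

29.33


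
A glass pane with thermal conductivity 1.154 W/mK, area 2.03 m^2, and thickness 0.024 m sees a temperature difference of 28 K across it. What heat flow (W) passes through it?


Fourier's law: Q = k * A * dT / t
  Q = 1.154 * 2.03 * 28 / 0.024
  Q = 65.59336 / 0.024 = 2733.1 W

2733.1 W
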